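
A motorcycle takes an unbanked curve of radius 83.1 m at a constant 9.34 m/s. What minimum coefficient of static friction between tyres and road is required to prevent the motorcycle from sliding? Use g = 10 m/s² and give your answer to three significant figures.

Friction provides the centripetal force: μ_s m g = m v²/r, so μ_s = v²/(g r) = (9.340)²/(10.0 × 83.1) = 87.24/831.0 = 0.1050.

0.105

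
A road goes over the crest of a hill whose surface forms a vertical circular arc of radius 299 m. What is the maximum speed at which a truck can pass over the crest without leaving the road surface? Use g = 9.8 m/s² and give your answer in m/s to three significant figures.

At the crest the centre of the circle is below the truck, so the net downward (centripetal) force is mg − N = mv²/r.
The truck leaves the road when N → 0, giving v_max = √(g r) = √(9.8 × 299) = 54.13 m/s.

54.1 m/s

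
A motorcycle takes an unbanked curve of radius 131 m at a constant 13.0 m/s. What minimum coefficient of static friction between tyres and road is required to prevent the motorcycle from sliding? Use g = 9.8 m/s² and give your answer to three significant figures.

0.132

Friction provides the centripetal force: μ_s m g = m v²/r, so μ_s = v²/(g r) = (13.00)²/(9.8 × 131) = 169.0/1284 = 0.1316.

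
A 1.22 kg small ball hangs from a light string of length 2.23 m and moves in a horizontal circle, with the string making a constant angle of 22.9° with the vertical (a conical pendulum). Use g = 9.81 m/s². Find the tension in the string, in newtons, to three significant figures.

13.0 N

Vertically the bob has no acceleration, so T cosθ = mg.
T = mg/cosθ = 1.22 × 9.81 / cos 22.9° = 11.97/0.9212 = 12.99 N.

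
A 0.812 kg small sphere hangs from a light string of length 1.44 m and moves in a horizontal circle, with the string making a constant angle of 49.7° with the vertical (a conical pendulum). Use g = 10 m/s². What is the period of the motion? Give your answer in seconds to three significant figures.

r = L sinθ = 1.098 m. From T sinθ = mω²r and T cosθ = mg: tanθ = ω²r/g, so ω² = g tanθ / r = g/(L cosθ).
ω = √(g/(L cosθ)) = √(10.0/(1.44 × 0.6468)) = √10.74 = 3.277 rad/s.
Period = 2π/ω = 1.918 s.

1.92 s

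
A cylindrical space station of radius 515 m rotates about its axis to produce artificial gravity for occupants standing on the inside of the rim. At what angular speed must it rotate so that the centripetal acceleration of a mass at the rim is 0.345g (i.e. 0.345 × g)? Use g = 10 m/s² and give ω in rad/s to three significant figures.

Centripetal acceleration a_c = ω²r. Setting ω²r = 0.345g:
ω = √(0.345g / r) = √(0.345 × 10.0 / 515) = √0.006699 = 0.08185 rad/s.

0.0818 rad/s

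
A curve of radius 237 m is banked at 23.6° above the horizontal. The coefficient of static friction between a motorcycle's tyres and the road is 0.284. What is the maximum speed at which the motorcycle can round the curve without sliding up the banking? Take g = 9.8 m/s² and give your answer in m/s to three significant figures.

43.7 m/s

At the maximum speed, friction acts down the slope at its limiting value f = μN. Radially (horizontal, toward centre): N sinθ + μN cosθ = mv²/r. Vertically: N cosθ − μN sinθ = mg.
Dividing: v² = r g (sinθ + μcosθ)/(cosθ − μsinθ).
sinθ + μcosθ = 0.4003 + 0.284×0.9164 = 0.6606; cosθ − μsinθ = 0.9164 − 0.284×0.4003 = 0.8027.
v² = 237 × 9.8 × 0.6606/0.8027 = 1912 m²/s², so v = 43.72 m/s.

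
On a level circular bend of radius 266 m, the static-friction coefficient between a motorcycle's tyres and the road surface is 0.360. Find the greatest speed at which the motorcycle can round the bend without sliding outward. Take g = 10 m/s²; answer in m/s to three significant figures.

30.9 m/s

Friction provides the centripetal force on a flat curve. At maximum speed it is at its limiting value: μ_s m g = m v²/r.
Mass cancels: v_max = √(μ_s g r) = √(0.360 × 10.0 × 266) = √957.6 = 30.95 m/s.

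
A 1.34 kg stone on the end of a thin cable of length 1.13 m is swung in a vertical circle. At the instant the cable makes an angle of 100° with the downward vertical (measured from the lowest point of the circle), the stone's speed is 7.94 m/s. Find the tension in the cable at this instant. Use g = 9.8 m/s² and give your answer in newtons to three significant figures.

Take the radial direction toward the centre of the circle as positive. The component of the weight along the string toward the centre is −mg cos φ (φ measured from the bottom), so Newton's second law along the string gives T − mg cos φ = m v²/r.
cos 100° = -0.1736, so T = m(v²/r + g cos φ) = 1.34 × ((7.94)²/1.13 + 9.8 × -0.1736) = 1.34 × (55.79 + (-1.702)) = 1.34 × 54.09 = 72.48 N.

72.5 N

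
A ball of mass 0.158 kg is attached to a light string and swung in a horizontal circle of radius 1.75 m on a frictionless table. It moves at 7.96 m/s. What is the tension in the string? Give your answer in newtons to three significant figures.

The tension is the only horizontal force, so it supplies the full centripetal force: T = m v²/r = 0.158 × (7.960)²/1.75 = 0.158 × 63.36/1.75 = 5.721 N.

5.72 N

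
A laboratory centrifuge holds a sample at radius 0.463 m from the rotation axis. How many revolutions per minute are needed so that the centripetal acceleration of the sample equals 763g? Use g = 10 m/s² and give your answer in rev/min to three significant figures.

Require ω²r = 763g, so ω = √(763 × 10.0/0.463) = 128.4 rad/s.
In rev/min: ω × 60/(2π) = 128.4 × 60/(2π) = 1226 rev/min.

1230 rev/min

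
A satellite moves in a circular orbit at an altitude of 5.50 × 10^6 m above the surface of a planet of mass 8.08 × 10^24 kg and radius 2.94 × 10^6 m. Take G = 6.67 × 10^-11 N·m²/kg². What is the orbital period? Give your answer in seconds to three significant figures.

6640 s

r = R + h = 2.94 × 10^6 + 5.50 × 10^6 = 8.440 × 10^6 m. Gravity provides the centripetal force: G M m / r² = m v² / r ⇒ v = √(GM/r) = 7991 m/s.
T = 2πr/v = 2π × 8.440 × 10^6 / 7991 = 6636 s.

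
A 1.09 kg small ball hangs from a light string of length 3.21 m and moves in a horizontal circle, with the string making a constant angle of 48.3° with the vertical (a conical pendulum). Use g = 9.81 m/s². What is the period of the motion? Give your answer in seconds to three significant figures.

r = L sinθ = 2.397 m. From T sinθ = mω²r and T cosθ = mg: tanθ = ω²r/g, so ω² = g tanθ / r = g/(L cosθ).
ω = √(g/(L cosθ)) = √(9.81/(3.21 × 0.6652)) = √4.594 = 2.143 rad/s.
Period = 2π/ω = 2.931 s.

2.93 s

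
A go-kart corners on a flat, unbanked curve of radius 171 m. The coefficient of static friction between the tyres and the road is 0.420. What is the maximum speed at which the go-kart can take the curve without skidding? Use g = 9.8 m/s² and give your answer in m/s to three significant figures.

The only inward force on a level bend is static friction, so at the limit f_s = μ_s N = μ_s m g = m v²/r.
Mass cancels: v_max = √(μ_s g r) = √(0.420 × 9.8 × 171) = √703.8 = 26.53 m/s.

26.5 m/s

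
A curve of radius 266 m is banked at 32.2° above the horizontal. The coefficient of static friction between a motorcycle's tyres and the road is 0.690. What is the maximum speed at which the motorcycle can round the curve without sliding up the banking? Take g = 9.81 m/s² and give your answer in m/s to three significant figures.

78.0 m/s

At the maximum speed, friction acts down the slope at its limiting value f = μN. Radially (horizontal, toward centre): N sinθ + μN cosθ = mv²/r. Vertically: N cosθ − μN sinθ = mg.
Dividing: v² = r g (sinθ + μcosθ)/(cosθ − μsinθ).
sinθ + μcosθ = 0.5329 + 0.690×0.8462 = 1.117; cosθ − μsinθ = 0.8462 − 0.690×0.5329 = 0.4785.
v² = 266 × 9.81 × 1.117/0.4785 = 6090 m²/s², so v = 78.04 m/s.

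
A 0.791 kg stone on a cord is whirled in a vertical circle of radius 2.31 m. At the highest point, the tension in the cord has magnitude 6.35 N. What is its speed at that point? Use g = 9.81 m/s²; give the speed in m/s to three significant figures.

At the top, T + mg = mv²/r, so v = √(r(T/m + g)) = √(2.31 × (6.35/0.791 + 9.81)) = √(2.31 × 17.84) = √41.21 = 6.419 m/s.

6.42 m/s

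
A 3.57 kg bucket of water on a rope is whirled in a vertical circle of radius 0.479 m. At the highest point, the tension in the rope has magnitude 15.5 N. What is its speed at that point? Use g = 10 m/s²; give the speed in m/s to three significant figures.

At the top, T + mg = mv²/r, so v = √(r(T/m + g)) = √(0.479 × (15.5/3.57 + 10.0)) = √(0.479 × 14.34) = √6.870 = 2.621 m/s.

2.62 m/s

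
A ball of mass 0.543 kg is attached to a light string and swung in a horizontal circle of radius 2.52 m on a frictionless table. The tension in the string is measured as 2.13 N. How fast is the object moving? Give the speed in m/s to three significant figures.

3.14 m/s

T = m v²/r ⇒ v = √(T r / m) = √(2.13 × 2.52 / 0.543) = √9.885 = 3.144 m/s.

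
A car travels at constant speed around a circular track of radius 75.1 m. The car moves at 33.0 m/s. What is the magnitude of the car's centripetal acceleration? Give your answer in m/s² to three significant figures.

a_c = v²/r = (33.00)²/75.1 = 1089/75.1 = 14.50 m/s².

14.5 m/s²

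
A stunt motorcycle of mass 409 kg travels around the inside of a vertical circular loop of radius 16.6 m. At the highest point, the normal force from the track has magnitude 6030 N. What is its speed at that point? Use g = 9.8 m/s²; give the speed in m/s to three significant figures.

At the top, N + mg = mv²/r, so v = √(r(N/m + g)) = √(16.6 × (6030/409 + 9.8)) = √(16.6 × 24.54) = √407.4 = 20.18 m/s.

20.2 m/s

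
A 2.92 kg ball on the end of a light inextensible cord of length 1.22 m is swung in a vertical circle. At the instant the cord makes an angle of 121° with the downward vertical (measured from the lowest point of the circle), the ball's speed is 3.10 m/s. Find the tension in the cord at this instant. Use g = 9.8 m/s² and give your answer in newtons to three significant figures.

8.26 N

Take the radial direction toward the centre of the circle as positive. The component of the weight along the string toward the centre is −mg cos φ (φ measured from the bottom), so Newton's second law along the string gives T − mg cos φ = m v²/r.
cos 121° = -0.5150, so T = m(v²/r + g cos φ) = 2.92 × ((3.10)²/1.22 + 9.8 × -0.5150) = 2.92 × (7.877 + (-5.047)) = 2.92 × 2.830 = 8.263 N.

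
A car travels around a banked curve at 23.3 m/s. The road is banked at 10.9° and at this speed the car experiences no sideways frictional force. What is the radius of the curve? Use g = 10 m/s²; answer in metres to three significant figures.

282 m

Frictionless banking: tanθ = v²/(rg), so r = v²/(g tanθ).
r = (23.3)²/(10.0 × tan 10.9°) = 542.9/(10.0 × 0.1926) = 542.9/1.926 = 281.9 m.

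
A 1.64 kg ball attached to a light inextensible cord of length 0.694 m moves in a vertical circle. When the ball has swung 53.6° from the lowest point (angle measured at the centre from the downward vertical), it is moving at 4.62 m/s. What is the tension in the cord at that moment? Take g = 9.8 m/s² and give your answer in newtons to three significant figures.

Take the radial direction toward the centre of the circle as positive. The component of the weight along the string toward the centre is −mg cos φ (φ measured from the bottom), so Newton's second law along the string gives T − mg cos φ = m v²/r.
cos 53.6° = 0.5934, so T = m(v²/r + g cos φ) = 1.64 × ((4.62)²/0.694 + 9.8 × 0.5934) = 1.64 × (30.76 + (5.816)) = 1.64 × 36.57 = 59.98 N.

60.0 N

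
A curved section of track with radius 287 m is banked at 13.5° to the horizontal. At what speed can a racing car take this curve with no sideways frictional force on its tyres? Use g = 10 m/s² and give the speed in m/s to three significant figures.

26.2 m/s

On a frictionless banked curve, N sinθ = mv²/r and N cosθ = mg, so tanθ = v²/(rg).
v = √(r g tanθ) = √(287 × 10.0 × tan 13.5°) = √(287 × 10.0 × 0.2401) = √689.0 = 26.25 m/s.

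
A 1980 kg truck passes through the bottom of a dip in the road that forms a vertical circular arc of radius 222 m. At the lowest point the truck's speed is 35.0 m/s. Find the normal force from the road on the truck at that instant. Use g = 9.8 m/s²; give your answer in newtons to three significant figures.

At the lowest point, N points up (toward the centre) and the weight mg points down (away from the centre), so the net inward force is N − mg = mv²/r.
N = m(v²/r + g) = 1980 × ((35.0)²/222 + 9.8) = 1980 × (5.518 + 9.8) = 1980 × 15.32 = 30330 N.

30300 N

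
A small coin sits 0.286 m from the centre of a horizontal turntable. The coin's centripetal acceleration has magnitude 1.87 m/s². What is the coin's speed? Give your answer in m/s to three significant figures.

0.731 m/s

a_c = v²/r ⇒ v = √(a_c · r) = √(1.87 × 0.286) = √0.5348 = 0.7313 m/s.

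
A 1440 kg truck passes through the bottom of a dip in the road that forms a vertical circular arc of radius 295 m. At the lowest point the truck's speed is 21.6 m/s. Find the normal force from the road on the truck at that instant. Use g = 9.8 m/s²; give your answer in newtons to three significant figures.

16400 N

At the lowest point, N points up (toward the centre) and the weight mg points down (away from the centre), so the net inward force is N − mg = mv²/r.
N = m(v²/r + g) = 1440 × ((21.6)²/295 + 9.8) = 1440 × (1.582 + 9.8) = 1440 × 11.38 = 16390 N.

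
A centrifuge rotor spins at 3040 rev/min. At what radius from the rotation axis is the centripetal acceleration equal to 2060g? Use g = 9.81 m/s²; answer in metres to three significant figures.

ω = 3040 rev/min × 2π/60 = 318.3 rad/s.
a_c = ω²r = 2060g ⇒ r = 2060 × 9.81 / (318.3)² = 20210/101300 = 0.1994 m.

0.199 m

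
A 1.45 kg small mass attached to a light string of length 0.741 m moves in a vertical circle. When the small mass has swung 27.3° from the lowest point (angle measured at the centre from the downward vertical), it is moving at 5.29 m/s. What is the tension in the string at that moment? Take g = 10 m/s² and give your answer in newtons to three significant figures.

Take the radial direction toward the centre of the circle as positive. The component of the weight along the string toward the centre is −mg cos φ (φ measured from the bottom), so Newton's second law along the string gives T − mg cos φ = m v²/r.
cos 27.3° = 0.8886, so T = m(v²/r + g cos φ) = 1.45 × ((5.29)²/0.741 + 10.0 × 0.8886) = 1.45 × (37.77 + (8.886)) = 1.45 × 46.65 = 67.64 N.

67.6 N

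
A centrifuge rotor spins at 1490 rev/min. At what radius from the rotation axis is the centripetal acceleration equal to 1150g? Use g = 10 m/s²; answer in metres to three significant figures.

ω = 1490 rev/min × 2π/60 = 156.0 rad/s.
a_c = ω²r = 1150g ⇒ r = 1150 × 10.0 / (156.0)² = 11500/24350 = 0.4724 m.

0.472 m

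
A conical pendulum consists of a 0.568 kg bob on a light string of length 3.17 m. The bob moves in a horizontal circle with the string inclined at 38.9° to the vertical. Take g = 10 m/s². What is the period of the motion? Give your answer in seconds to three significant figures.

3.12 s

r = L sinθ = 1.991 m. From T sinθ = mω²r and T cosθ = mg: tanθ = ω²r/g, so ω² = g tanθ / r = g/(L cosθ).
ω = √(g/(L cosθ)) = √(10.0/(3.17 × 0.7782)) = √4.053 = 2.013 rad/s.
Period = 2π/ω = 3.121 s.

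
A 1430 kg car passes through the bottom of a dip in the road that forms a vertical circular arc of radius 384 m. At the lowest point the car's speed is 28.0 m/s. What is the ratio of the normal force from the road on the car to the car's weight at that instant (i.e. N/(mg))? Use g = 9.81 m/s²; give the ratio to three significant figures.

1.21

At the bottom, N − mg = mv²/r, so N = m(v²/r + g) and N/(mg) = v²/(rg) + 1 = (28.0)²/(384 × 9.81) + 1 = 0.2081 + 1 = 1.208.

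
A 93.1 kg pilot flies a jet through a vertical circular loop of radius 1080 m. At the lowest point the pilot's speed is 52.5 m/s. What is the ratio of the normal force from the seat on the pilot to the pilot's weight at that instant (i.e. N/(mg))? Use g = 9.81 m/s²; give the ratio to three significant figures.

At the bottom, N − mg = mv²/r, so N = m(v²/r + g) and N/(mg) = v²/(rg) + 1 = (52.5)²/(1080 × 9.81) + 1 = 0.2602 + 1 = 1.260.

1.26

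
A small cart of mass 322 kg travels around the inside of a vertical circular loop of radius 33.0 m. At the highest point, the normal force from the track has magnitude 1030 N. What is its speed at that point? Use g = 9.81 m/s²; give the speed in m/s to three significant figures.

At the top, N + mg = mv²/r, so v = √(r(N/m + g)) = √(33.0 × (1030/322 + 9.81)) = √(33.0 × 13.01) = √429.3 = 20.72 m/s.

20.7 m/s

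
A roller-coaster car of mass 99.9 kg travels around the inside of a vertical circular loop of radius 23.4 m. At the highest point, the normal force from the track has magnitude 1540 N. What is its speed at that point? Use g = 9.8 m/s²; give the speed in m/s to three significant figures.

24.3 m/s

At the top, N + mg = mv²/r, so v = √(r(N/m + g)) = √(23.4 × (1540/99.9 + 9.8)) = √(23.4 × 25.22) = √590.0 = 24.29 m/s.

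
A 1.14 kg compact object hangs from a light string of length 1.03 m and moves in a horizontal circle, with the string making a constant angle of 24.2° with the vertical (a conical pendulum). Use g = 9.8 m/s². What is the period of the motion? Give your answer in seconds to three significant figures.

1.95 s

r = L sinθ = 0.4222 m. From T sinθ = mω²r and T cosθ = mg: tanθ = ω²r/g, so ω² = g tanθ / r = g/(L cosθ).
ω = √(g/(L cosθ)) = √(9.8/(1.03 × 0.9121)) = √10.43 = 3.230 rad/s.
Period = 2π/ω = 1.945 s.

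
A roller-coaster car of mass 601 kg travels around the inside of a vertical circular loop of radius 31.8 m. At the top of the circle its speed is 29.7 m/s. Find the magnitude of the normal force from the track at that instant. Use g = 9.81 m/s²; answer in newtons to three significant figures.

10800 N

At the top, both N and the weight mg point inward (toward the centre), so N + mg = mv²/r.
N = m(v²/r − g) = 601 × ((29.7)²/31.8 − 9.81) = 601 × (27.74 − 9.81) = 601 × 17.93 = 10780 N.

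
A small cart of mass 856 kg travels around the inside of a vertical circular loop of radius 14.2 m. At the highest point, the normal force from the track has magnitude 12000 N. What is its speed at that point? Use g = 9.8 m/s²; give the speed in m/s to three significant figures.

At the top, N + mg = mv²/r, so v = √(r(N/m + g)) = √(14.2 × (12000/856 + 9.8)) = √(14.2 × 23.82) = √338.2 = 18.39 m/s.

18.4 m/s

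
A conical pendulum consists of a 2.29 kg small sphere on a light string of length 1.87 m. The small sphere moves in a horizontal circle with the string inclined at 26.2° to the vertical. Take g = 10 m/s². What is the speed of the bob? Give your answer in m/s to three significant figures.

The radius of the circle is r = L sinθ = 1.87 × sin 26.2° = 0.8256 m.
Horizontally T sinθ = mv²/r and vertically T cosθ = mg, so tanθ = v²/(rg).
v = √(r g tanθ) = √(0.8256 × 10.0 × 0.4921) = √4.063 = 2.016 m/s.

2.02 m/s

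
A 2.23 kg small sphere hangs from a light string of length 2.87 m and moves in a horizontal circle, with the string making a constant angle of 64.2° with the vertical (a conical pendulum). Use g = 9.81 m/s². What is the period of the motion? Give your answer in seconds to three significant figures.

2.24 s

r = L sinθ = 2.584 m. From T sinθ = mω²r and T cosθ = mg: tanθ = ω²r/g, so ω² = g tanθ / r = g/(L cosθ).
ω = √(g/(L cosθ)) = √(9.81/(2.87 × 0.4352)) = √7.854 = 2.802 rad/s.
Period = 2π/ω = 2.242 s.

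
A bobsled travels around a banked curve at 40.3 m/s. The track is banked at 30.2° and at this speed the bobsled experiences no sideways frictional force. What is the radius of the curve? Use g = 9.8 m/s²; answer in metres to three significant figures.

285 m

Frictionless banking: tanθ = v²/(rg), so r = v²/(g tanθ).
r = (40.3)²/(9.8 × tan 30.2°) = 1624/(9.8 × 0.5820) = 1624/5.704 = 284.7 m.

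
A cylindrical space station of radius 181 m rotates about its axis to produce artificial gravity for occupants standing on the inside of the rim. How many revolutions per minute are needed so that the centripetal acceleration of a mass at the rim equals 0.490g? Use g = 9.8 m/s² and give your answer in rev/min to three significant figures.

Require ω²r = 0.490g, so ω = √(0.490 × 9.8/181) = 0.1629 rad/s.
In rev/min: ω × 60/(2π) = 0.1629 × 60/(2π) = 1.555 rev/min.

1.56 rev/min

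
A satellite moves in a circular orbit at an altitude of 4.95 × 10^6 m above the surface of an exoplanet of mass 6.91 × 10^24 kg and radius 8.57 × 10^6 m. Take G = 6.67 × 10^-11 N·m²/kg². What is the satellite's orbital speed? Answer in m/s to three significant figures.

Orbital radius r = R + h = 8.57 × 10^6 + 4.95 × 10^6 = 1.352 × 10^7 m.
Gravity supplies the centripetal force: G M m / r² = m v² / r, so v = √(GM/r).
v = √(6.67 × 10^-11 × 6.91 × 10^24 / 1.352 × 10^7) = √(3.409 × 10^7) = 5839 m/s.

5840 m/s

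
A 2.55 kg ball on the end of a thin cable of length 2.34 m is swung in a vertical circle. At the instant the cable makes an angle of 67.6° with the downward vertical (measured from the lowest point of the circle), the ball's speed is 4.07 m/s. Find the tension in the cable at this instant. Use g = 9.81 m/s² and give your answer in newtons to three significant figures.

Take the radial direction toward the centre of the circle as positive. The component of the weight along the string toward the centre is −mg cos φ (φ measured from the bottom), so Newton's second law along the string gives T − mg cos φ = m v²/r.
cos 67.6° = 0.3811, so T = m(v²/r + g cos φ) = 2.55 × ((4.07)²/2.34 + 9.81 × 0.3811) = 2.55 × (7.079 + (3.738)) = 2.55 × 10.82 = 27.58 N.

27.6 N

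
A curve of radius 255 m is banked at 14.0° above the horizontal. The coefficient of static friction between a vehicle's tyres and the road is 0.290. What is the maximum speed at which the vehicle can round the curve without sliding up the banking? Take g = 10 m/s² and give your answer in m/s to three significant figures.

38.5 m/s

At the maximum speed, friction acts down the slope at its limiting value f = μN. Radially (horizontal, toward centre): N sinθ + μN cosθ = mv²/r. Vertically: N cosθ − μN sinθ = mg.
Dividing: v² = r g (sinθ + μcosθ)/(cosθ − μsinθ).
sinθ + μcosθ = 0.2419 + 0.290×0.9703 = 0.5233; cosθ − μsinθ = 0.9703 − 0.290×0.2419 = 0.9001.
v² = 255 × 10.0 × 0.5233/0.9001 = 1482 m²/s², so v = 38.50 m/s.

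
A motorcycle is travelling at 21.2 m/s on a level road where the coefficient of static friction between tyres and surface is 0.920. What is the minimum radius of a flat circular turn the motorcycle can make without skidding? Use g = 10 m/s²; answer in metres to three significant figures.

48.9 m

At the limit, μ_s m g = m v²/r, so r_min = v²/(μ_s g) = (21.2)²/(0.920 × 10.0) = 449.4/9.200 = 48.85 m.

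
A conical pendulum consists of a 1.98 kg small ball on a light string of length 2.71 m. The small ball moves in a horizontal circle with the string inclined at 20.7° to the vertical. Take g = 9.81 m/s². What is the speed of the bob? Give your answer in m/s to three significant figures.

1.88 m/s

The radius of the circle is r = L sinθ = 2.71 × sin 20.7° = 0.9579 m.
Horizontally T sinθ = mv²/r and vertically T cosθ = mg, so tanθ = v²/(rg).
v = √(r g tanθ) = √(0.9579 × 9.81 × 0.3779) = √3.551 = 1.884 m/s.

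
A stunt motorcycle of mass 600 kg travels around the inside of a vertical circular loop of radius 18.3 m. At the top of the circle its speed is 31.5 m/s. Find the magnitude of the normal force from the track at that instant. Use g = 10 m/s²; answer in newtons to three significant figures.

26500 N

At the top, both N and the weight mg point inward (toward the centre), so N + mg = mv²/r.
N = m(v²/r − g) = 600 × ((31.5)²/18.3 − 10.0) = 600 × (54.22 − 10.0) = 600 × 44.22 = 26530 N.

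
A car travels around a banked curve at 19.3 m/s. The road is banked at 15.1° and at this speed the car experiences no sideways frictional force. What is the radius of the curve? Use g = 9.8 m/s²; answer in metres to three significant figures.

141 m

Frictionless banking: tanθ = v²/(rg), so r = v²/(g tanθ).
r = (19.3)²/(9.8 × tan 15.1°) = 372.5/(9.8 × 0.2698) = 372.5/2.644 = 140.9 m.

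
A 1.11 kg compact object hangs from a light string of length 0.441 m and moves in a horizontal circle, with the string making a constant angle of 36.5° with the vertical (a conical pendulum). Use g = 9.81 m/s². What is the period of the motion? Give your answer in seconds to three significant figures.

r = L sinθ = 0.2623 m. From T sinθ = mω²r and T cosθ = mg: tanθ = ω²r/g, so ω² = g tanθ / r = g/(L cosθ).
ω = √(g/(L cosθ)) = √(9.81/(0.441 × 0.8039)) = √27.67 = 5.260 rad/s.
Period = 2π/ω = 1.194 s.

1.19 s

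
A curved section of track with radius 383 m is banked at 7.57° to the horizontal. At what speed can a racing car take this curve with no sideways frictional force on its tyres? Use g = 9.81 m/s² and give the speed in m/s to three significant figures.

On a frictionless banked curve, N sinθ = mv²/r and N cosθ = mg, so tanθ = v²/(rg).
v = √(r g tanθ) = √(383 × 9.81 × tan 7.57°) = √(383 × 9.81 × 0.1329) = √499.3 = 22.35 m/s.

22.3 m/s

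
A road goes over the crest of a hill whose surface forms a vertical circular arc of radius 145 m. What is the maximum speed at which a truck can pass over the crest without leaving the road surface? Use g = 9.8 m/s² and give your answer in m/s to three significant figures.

At the crest the centre of the circle is below the truck, so the net downward (centripetal) force is mg − N = mv²/r.
The truck leaves the road when N → 0, giving v_max = √(g r) = √(9.8 × 145) = 37.70 m/s.

37.7 m/s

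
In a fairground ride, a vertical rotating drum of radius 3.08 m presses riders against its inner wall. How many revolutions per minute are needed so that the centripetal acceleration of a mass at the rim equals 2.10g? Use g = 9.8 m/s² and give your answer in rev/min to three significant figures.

Require ω²r = 2.10g, so ω = √(2.10 × 9.8/3.08) = 2.585 rad/s.
In rev/min: ω × 60/(2π) = 2.585 × 60/(2π) = 24.68 rev/min.

24.7 rev/min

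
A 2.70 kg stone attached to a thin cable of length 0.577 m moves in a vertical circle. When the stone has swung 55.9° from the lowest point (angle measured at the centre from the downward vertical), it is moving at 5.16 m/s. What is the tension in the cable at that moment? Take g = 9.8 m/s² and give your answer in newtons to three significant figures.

Take the radial direction toward the centre of the circle as positive. The component of the weight along the string toward the centre is −mg cos φ (φ measured from the bottom), so Newton's second law along the string gives T − mg cos φ = m v²/r.
cos 55.9° = 0.5606, so T = m(v²/r + g cos φ) = 2.70 × ((5.16)²/0.577 + 9.8 × 0.5606) = 2.70 × (46.14 + (5.494)) = 2.70 × 51.64 = 139.4 N.

139 N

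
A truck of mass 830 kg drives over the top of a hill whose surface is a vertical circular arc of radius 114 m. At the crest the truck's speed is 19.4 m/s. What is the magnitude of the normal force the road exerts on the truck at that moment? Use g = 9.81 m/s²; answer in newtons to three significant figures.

5400 N

At the crest the centripetal acceleration points downward (toward the centre of the arc), so mg − N = mv²/r.
N = m(g − v²/r) = 830 × (9.81 − (19.4)²/114) = 830 × (9.81 − 3.301) = 830 × 6.509 = 5402 N.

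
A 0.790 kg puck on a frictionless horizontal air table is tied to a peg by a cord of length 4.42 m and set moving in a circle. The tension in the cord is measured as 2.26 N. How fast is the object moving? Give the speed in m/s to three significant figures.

T = m v²/r ⇒ v = √(T r / m) = √(2.26 × 4.42 / 0.790) = √12.64 = 3.556 m/s.

3.56 m/s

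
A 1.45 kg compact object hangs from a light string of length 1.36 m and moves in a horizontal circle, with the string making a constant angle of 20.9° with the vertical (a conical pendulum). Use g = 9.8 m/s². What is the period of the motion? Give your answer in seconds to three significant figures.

2.26 s

r = L sinθ = 0.4852 m. From T sinθ = mω²r and T cosθ = mg: tanθ = ω²r/g, so ω² = g tanθ / r = g/(L cosθ).
ω = √(g/(L cosθ)) = √(9.8/(1.36 × 0.9342)) = √7.713 = 2.777 rad/s.
Period = 2π/ω = 2.262 s.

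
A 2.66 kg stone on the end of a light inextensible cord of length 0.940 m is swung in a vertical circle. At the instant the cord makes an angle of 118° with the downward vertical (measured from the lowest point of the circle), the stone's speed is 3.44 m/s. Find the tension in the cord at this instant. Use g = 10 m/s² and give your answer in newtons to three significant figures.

21.0 N

Take the radial direction toward the centre of the circle as positive. The component of the weight along the string toward the centre is −mg cos φ (φ measured from the bottom), so Newton's second law along the string gives T − mg cos φ = m v²/r.
cos 118° = -0.4695, so T = m(v²/r + g cos φ) = 2.66 × ((3.44)²/0.940 + 10.0 × -0.4695) = 2.66 × (12.59 + (-4.695)) = 2.66 × 7.894 = 21.00 N.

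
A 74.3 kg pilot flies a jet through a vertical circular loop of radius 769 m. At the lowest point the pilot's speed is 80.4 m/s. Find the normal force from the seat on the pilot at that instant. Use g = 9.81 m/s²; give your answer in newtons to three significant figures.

1350 N

At the lowest point, N points up (toward the centre) and the weight mg points down (away from the centre), so the net inward force is N − mg = mv²/r.
N = m(v²/r + g) = 74.3 × ((80.4)²/769 + 9.81) = 74.3 × (8.406 + 9.81) = 74.3 × 18.22 = 1353 N.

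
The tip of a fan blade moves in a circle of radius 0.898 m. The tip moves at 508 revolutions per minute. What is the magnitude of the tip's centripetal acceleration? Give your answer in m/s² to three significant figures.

2540 m/s²

ω = 508 rev/min × 2π/60 = 53.20 rad/s, so v = ωr = 53.20 × 0.898 = 47.77 m/s.
a_c = v²/r = (47.77)²/0.898 = 2282/0.898 = 2541 m/s².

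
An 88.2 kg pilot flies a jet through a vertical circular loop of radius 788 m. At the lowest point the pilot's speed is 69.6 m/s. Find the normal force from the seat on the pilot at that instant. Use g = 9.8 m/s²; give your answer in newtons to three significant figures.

1410 N

At the lowest point, N points up (toward the centre) and the weight mg points down (away from the centre), so the net inward force is N − mg = mv²/r.
N = m(v²/r + g) = 88.2 × ((69.6)²/788 + 9.8) = 88.2 × (6.147 + 9.8) = 88.2 × 15.95 = 1407 N.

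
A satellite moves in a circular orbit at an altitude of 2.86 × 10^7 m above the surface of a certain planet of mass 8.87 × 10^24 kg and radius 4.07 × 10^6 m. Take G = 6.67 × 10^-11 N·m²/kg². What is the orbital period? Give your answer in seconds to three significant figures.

48200 s

r = R + h = 4.07 × 10^6 + 2.86 × 10^7 = 3.267 × 10^7 m. Gravity provides the centripetal force: G M m / r² = m v² / r ⇒ v = √(GM/r) = 4255 m/s.
T = 2πr/v = 2π × 3.267 × 10^7 / 4255 = 48240 s.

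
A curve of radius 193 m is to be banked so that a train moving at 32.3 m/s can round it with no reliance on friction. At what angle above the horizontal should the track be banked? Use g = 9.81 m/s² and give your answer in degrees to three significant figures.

For a frictionless banked turn: horizontally N sinθ = mv²/r and vertically N cosθ = mg.
Dividing: tanθ = v²/(r g) = (32.3)²/(193 × 9.81) = 1043/1893 = 0.5510.
θ = arctan(0.5510) = 28.86°.

28.9°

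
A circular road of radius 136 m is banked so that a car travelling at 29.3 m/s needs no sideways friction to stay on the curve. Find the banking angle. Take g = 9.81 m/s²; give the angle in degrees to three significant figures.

32.8°

With no friction, the horizontal component of the normal force provides the centripetal force: N sinθ = mv²/r, while N cosθ = mg vertically.
Dividing: tanθ = v²/(r g) = (29.3)²/(136 × 9.81) = 858.5/1334 = 0.6435.
θ = arctan(0.6435) = 32.76°.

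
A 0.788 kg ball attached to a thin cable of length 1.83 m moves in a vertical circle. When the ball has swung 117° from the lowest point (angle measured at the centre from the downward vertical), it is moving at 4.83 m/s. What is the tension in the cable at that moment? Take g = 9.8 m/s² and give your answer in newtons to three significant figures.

Take the radial direction toward the centre of the circle as positive. The component of the weight along the string toward the centre is −mg cos φ (φ measured from the bottom), so Newton's second law along the string gives T − mg cos φ = m v²/r.
cos 117° = -0.4540, so T = m(v²/r + g cos φ) = 0.788 × ((4.83)²/1.83 + 9.8 × -0.4540) = 0.788 × (12.75 + (-4.449)) = 0.788 × 8.299 = 6.540 N.

6.54 N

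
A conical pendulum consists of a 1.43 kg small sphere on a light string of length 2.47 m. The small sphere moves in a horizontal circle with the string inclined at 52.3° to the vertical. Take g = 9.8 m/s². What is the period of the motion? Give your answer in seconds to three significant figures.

2.47 s

r = L sinθ = 1.954 m. From T sinθ = mω²r and T cosθ = mg: tanθ = ω²r/g, so ω² = g tanθ / r = g/(L cosθ).
ω = √(g/(L cosθ)) = √(9.8/(2.47 × 0.6115)) = √6.488 = 2.547 rad/s.
Period = 2π/ω = 2.467 s.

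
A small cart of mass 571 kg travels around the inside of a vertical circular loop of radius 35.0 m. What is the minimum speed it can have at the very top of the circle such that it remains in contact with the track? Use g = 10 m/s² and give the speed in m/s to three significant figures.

At the highest point the centre is directly below, so both the weight and N act inward: N + mg = mv²/r.
At minimum speed N → 0, so mg = mv_min²/r ⇒ v_min = √(g r) = √(10.0 × 35.0) = 18.71 m/s.

18.7 m/s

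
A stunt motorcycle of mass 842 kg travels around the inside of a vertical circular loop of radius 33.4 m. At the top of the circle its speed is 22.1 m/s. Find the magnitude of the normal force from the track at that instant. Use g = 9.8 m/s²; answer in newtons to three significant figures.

4060 N

At the top, both N and the weight mg point inward (toward the centre), so N + mg = mv²/r.
N = m(v²/r − g) = 842 × ((22.1)²/33.4 − 9.8) = 842 × (14.62 − 9.8) = 842 × 4.823 = 4061 N.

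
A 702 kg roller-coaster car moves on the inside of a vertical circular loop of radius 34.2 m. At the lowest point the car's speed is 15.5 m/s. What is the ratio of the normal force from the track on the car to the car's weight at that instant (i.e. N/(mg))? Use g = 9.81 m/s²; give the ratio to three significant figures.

At the bottom, N − mg = mv²/r, so N = m(v²/r + g) and N/(mg) = v²/(rg) + 1 = (15.5)²/(34.2 × 9.81) + 1 = 0.7161 + 1 = 1.716.

1.72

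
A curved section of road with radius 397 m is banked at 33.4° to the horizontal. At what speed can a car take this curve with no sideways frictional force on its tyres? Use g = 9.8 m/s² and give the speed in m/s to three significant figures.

On a frictionless banked curve, N sinθ = mv²/r and N cosθ = mg, so tanθ = v²/(rg).
v = √(r g tanθ) = √(397 × 9.8 × tan 33.4°) = √(397 × 9.8 × 0.6594) = √2565 = 50.65 m/s.

50.6 m/s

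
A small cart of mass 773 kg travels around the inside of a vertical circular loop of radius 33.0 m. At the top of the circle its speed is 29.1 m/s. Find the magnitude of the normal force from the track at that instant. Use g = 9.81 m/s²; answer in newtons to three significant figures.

12300 N

At the top, both N and the weight mg point inward (toward the centre), so N + mg = mv²/r.
N = m(v²/r − g) = 773 × ((29.1)²/33.0 − 9.81) = 773 × (25.66 − 9.81) = 773 × 15.85 = 12250 N.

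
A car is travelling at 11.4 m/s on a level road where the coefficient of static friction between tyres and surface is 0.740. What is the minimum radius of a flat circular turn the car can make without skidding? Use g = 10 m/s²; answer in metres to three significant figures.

17.6 m

At the limit, μ_s m g = m v²/r, so r_min = v²/(μ_s g) = (11.4)²/(0.740 × 10.0) = 130.0/7.400 = 17.56 m.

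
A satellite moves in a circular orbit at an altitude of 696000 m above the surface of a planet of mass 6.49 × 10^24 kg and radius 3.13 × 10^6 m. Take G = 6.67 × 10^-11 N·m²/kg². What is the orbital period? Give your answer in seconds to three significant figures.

r = R + h = 3.13 × 10^6 + 696000 = 3.826 × 10^6 m. Gravity provides the centripetal force: G M m / r² = m v² / r ⇒ v = √(GM/r) = 10640 m/s.
T = 2πr/v = 2π × 3.826 × 10^6 / 10640 = 2260 s.

2260 s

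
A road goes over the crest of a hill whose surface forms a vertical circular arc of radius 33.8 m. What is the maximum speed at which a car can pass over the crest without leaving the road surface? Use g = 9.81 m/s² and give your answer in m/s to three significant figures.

At the crest the centre of the circle is below the car, so the net downward (centripetal) force is mg − N = mv²/r.
The car leaves the road when N → 0, giving v_max = √(g r) = √(9.81 × 33.8) = 18.21 m/s.

18.2 m/s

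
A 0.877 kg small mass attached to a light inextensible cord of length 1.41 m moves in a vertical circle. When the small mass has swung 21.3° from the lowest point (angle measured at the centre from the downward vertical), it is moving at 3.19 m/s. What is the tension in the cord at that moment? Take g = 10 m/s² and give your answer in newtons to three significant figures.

Take the radial direction toward the centre of the circle as positive. The component of the weight along the string toward the centre is −mg cos φ (φ measured from the bottom), so Newton's second law along the string gives T − mg cos φ = m v²/r.
cos 21.3° = 0.9317, so T = m(v²/r + g cos φ) = 0.877 × ((3.19)²/1.41 + 10.0 × 0.9317) = 0.877 × (7.217 + (9.317)) = 0.877 × 16.53 = 14.50 N.

14.5 N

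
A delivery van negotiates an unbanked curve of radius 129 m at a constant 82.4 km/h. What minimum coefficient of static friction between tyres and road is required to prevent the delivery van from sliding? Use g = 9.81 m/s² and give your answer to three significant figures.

v = 82.4/3.6 = 22.89 m/s.
Friction provides the centripetal force: μ_s m g = m v²/r, so μ_s = v²/(g r) = (22.89)²/(9.81 × 129) = 523.9/1265 = 0.4140.

0.414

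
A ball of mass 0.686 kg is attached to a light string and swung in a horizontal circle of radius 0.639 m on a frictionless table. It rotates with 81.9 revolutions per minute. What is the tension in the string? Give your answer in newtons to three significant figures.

32.2 N

ω = 81.9 rev/min × 2π/60 = 8.577 rad/s, so v = ωr = 8.577 × 0.639 = 5.480 m/s.
The tension is the only horizontal force, so it supplies the full centripetal force: T = m v²/r = 0.686 × (5.480)²/0.639 = 0.686 × 30.03/0.639 = 32.24 N.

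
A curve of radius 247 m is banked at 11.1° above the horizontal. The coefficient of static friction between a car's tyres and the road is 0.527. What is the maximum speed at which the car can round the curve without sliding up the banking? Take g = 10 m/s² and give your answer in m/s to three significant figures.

44.6 m/s

At the maximum speed, friction acts down the slope at its limiting value f = μN. Radially (horizontal, toward centre): N sinθ + μN cosθ = mv²/r. Vertically: N cosθ − μN sinθ = mg.
Dividing: v² = r g (sinθ + μcosθ)/(cosθ − μsinθ).
sinθ + μcosθ = 0.1925 + 0.527×0.9813 = 0.7097; cosθ − μsinθ = 0.9813 − 0.527×0.1925 = 0.8798.
v² = 247 × 10.0 × 0.7097/0.8798 = 1992 m²/s², so v = 44.63 m/s.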